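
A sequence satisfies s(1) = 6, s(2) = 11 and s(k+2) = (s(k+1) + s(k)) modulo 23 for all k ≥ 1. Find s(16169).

Computing terms: s(1) = 6, s(2) = 11, s(3) = 17, s(4) = 5, s(5) = 22, s(6) = 4, s(7) = 3, s(8) = 7, s(9) = 10, s(10) = 17, s(11) = 4, s(12) = 21, s(13) = 2, s(14) = 0, s(15) = 2, s(16) = 2, s(17) = 4, s(18) = 6, s(19) = 10, s(20) = 16, s(21) = 3, s(22) = 19, s(23) = 22, s(24) = 18, s(25) = 17, s(26) = 12, s(27) = 6, s(28) = 18, s(29) = 1, s(30) = 19, s(31) = 20, s(32) = 16, s(33) = 13, s(34) = 6, s(35) = 19, s(36) = 2, s(37) = 21, s(38) = 0, s(39) = 21, s(40) = 21, s(41) = 19, s(42) = 17, s(43) = 13, s(44) = 7, s(45) = 20, s(46) = 4, s(47) = 1, s(48) = 5, s(49) = 6, s(50) = 11.
The sequence repeats with period 48.
So s(16169) = s(1 + ((16169-1) mod 48)) = s(41) = 19.

19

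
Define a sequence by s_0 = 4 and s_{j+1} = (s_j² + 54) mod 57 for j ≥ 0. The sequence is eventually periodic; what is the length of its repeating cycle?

3

Computing terms: s_0 = 4,  s_1 = 13,  s_2 = 52,  s_3 = 22,  s_4 = 25,  s_5 = 52.
Since s_5 = s_2 = 52, the sequence is eventually periodic: after a pre-period of length 2 it cycles with period 3.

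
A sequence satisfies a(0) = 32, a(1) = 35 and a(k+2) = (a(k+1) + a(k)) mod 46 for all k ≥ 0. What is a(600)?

Listing terms: a(0) = 32; a(1) = 35; a(2) = 21; a(3) = 10; a(4) = 31; a(5) = 41; a(6) = 26; a(7) = 21; a(8) = 1; a(9) = 22; a(10) = 23; a(11) = 45; a(12) = 22; a(13) = 21; a(14) = 43; a(15) = 18; a(16) = 15; a(17) = 33; a(18) = 2; a(19) = 35; a(20) = 37; a(21) = 26; a(22) = 17; a(23) = 43; a(24) = 14; a(25) = 11; a(26) = 25; a(27) = 36; a(28) = 15; a(29) = 5; a(30) = 20; a(31) = 25; a(32) = 45; a(33) = 24; a(34) = 23; a(35) = 1; a(36) = 24; a(37) = 25; a(38) = 3; a(39) = 28; a(40) = 31; a(41) = 13; a(42) = 44; a(43) = 11; a(44) = 9; a(45) = 20; a(46) = 29; a(47) = 3; a(48) = 32; a(49) = 35.
The sequence repeats with period 48.
So a(600) = a(0 + ((600-0) mod 48)) = a(24) = 14.

14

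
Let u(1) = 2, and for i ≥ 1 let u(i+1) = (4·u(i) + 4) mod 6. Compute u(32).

We have u(1) = 2; u(2) = 0; u(3) = 4; u(4) = 2.
Since u(4) = u(1) = 2, the sequence is periodic with period 3.
(32 - 1) mod 3 = 1, so u(32) = u(2) = 0.

0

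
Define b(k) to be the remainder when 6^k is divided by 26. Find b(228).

14

We have b(1) = 6,  b(2) = 10,  b(3) = 8,  b(4) = 22,  b(5) = 2,  b(6) = 12,  b(7) = 20,  b(8) = 16,  b(9) = 18,  b(10) = 4,  b(11) = 24,  b(12) = 14,  b(13) = 6.
The sequence repeats with period 12.
So b(228) = b(1 + ((228-1) mod 12)) = b(12) = 14.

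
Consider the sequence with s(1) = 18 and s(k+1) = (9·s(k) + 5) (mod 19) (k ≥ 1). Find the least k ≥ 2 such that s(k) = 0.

7

Listing terms: s(1) = 18, s(2) = 15, s(3) = 7, s(4) = 11, s(5) = 9, s(6) = 10, s(7) = 0, s(8) = 5, s(9) = 12, s(10) = 18.
The sequence repeats with period 9.
The value 0 first appears (with k ≥ 2) at s(7).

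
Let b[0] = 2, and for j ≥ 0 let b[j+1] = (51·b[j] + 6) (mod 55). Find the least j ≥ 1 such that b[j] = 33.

Computing terms: b[0] = 2,  b[1] = 53,  b[2] = 14,  b[3] = 5,  b[4] = 41,  b[5] = 7,  b[6] = 33,  b[7] = 39,  b[8] = 15,  b[9] = 1,  b[10] = 2.
Since b[10] = b[0] = 2, the sequence is periodic with period 10.
The value 33 first appears (with j ≥ 1) at b[6].

6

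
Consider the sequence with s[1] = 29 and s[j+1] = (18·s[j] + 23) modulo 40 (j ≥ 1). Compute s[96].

We have s[1] = 29,  s[2] = 25,  s[3] = 33,  s[4] = 17,  s[5] = 9,  s[6] = 25.
Since s[6] = s[2] = 25, the sequence is eventually periodic: after a pre-period of length 1 it cycles with period 4.
For j ≥ 2, s[j] depends only on (j - 2) mod 4. (96 - 2) mod 4 = 2, so s[96] = s[4] = 17.

17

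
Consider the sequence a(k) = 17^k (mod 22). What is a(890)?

1

We have a(1) = 17, a(2) = 3, a(3) = 7, a(4) = 9, a(5) = 21, a(6) = 5, a(7) = 19, a(8) = 15, a(9) = 13, a(10) = 1, a(11) = 17.
Since a(11) = a(1) = 17, the sequence is periodic with period 10.
(890 - 1) mod 10 = 9, so a(890) = a(10) = 1.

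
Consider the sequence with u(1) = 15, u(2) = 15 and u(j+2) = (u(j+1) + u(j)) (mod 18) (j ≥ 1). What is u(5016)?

Listing terms: u(1) = 15,  u(2) = 15,  u(3) = 12,  u(4) = 9,  u(5) = 3,  u(6) = 12,  u(7) = 15,  u(8) = 9,  u(9) = 6,  u(10) = 15,  u(11) = 3,  u(12) = 0,  u(13) = 3,  u(14) = 3,  u(15) = 6,  u(16) = 9,  u(17) = 15,  u(18) = 6,  u(19) = 3,  u(20) = 9,  u(21) = 12,  u(22) = 3,  u(23) = 15,  u(24) = 0,  u(25) = 15,  u(26) = 15.
The sequence repeats with period 24.
(5016 - 1) mod 24 = 23, so u(5016) = u(24) = 0.

0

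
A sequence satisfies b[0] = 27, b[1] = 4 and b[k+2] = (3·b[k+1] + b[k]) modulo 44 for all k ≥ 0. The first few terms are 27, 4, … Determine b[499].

0

b[0] = 27; b[1] = 4; b[2] = 39; b[3] = 33; b[4] = 6; b[5] = 7; b[6] = 27; b[7] = 0; b[8] = 27; b[9] = 37; b[10] = 6; b[11] = 11; b[12] = 39; b[13] = 40; b[14] = 27; b[15] = 33; b[16] = 38; b[17] = 15; b[18] = 39; b[19] = 0; b[20] = 39; b[21] = 29; b[22] = 38; b[23] = 11; b[24] = 27; b[25] = 4.
Since (b[24], b[25]) = (b[0], b[1]) = (27, 4) (two consecutive terms determine the rest), the sequence is periodic with period 24.
So b[499] = b[0 + ((499-0) mod 24)] = b[19] = 0.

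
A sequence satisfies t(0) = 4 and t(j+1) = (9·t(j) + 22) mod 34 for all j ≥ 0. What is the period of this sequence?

t(0) = 4,  t(1) = 24,  t(2) = 0,  t(3) = 22,  t(4) = 16,  t(5) = 30,  t(6) = 20,  t(7) = 32,  t(8) = 4.
Since t(8) = t(0) = 4, the sequence is periodic with period 8.

8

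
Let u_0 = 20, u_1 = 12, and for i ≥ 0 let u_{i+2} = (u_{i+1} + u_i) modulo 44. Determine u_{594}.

We have u_0 = 20; u_1 = 12; u_2 = 32; u_3 = 0; u_4 = 32; u_5 = 32; u_6 = 20; u_7 = 8; u_8 = 28; u_9 = 36; u_{10} = 20; u_{11} = 12.
The sequence repeats with period 10.
So u_{594} = u_{0 + ((594-0) mod 10)} = u_4 = 32.

32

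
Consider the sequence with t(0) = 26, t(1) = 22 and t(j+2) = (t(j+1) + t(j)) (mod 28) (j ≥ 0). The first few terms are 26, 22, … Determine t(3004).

t(0) = 26, t(1) = 22, t(2) = 20, t(3) = 14, t(4) = 6, t(5) = 20, t(6) = 26, t(7) = 18, t(8) = 16, t(9) = 6, t(10) = 22, t(11) = 0, t(12) = 22, t(13) = 22, t(14) = 16, t(15) = 10, t(16) = 26, t(17) = 8, t(18) = 6, t(19) = 14, t(20) = 20, t(21) = 6, t(22) = 26, t(23) = 4, t(24) = 2, t(25) = 6, t(26) = 8, t(27) = 14, t(28) = 22, t(29) = 8, t(30) = 2, t(31) = 10, t(32) = 12, t(33) = 22, t(34) = 6, t(35) = 0, t(36) = 6, t(37) = 6, t(38) = 12, t(39) = 18, t(40) = 2, t(41) = 20, t(42) = 22, t(43) = 14, t(44) = 8, t(45) = 22, t(46) = 2, t(47) = 24, t(48) = 26, t(49) = 22.
Since (t(48), t(49)) = (t(0), t(1)) = (26, 22) (two consecutive terms determine the rest), the sequence is periodic with period 48.
So t(3004) = t(0 + ((3004-0) mod 48)) = t(28) = 22.

22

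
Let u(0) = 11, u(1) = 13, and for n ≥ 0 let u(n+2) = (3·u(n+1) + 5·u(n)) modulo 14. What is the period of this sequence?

3

u(0) = 11, u(1) = 13, u(2) = 10, u(3) = 11, u(4) = 13.
The sequence repeats with period 3.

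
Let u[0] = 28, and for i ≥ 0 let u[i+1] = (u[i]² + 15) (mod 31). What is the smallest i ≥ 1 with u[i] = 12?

11

We have u[0] = 28; u[1] = 24; u[2] = 2; u[3] = 19; u[4] = 4; u[5] = 0; u[6] = 15; u[7] = 23; u[8] = 17; u[9] = 25; u[10] = 20; u[11] = 12; u[12] = 4.
Since u[12] = u[4] = 4, the sequence is eventually periodic: after a pre-period of length 4 it cycles with period 8.
The value 12 first appears (with i ≥ 1) at u[11].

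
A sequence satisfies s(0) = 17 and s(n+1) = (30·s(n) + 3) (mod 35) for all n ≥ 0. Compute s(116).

28

Computing terms: s(0) = 17,  s(1) = 23,  s(2) = 28,  s(3) = 3,  s(4) = 23.
Since s(4) = s(1) = 23, the sequence is eventually periodic: after a pre-period of length 1 it cycles with period 3.
For n ≥ 1, s(n) depends only on (n - 1) mod 3. (116 - 1) mod 3 = 1, so s(116) = s(2) = 28.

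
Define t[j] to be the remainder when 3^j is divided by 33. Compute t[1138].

We have t[1] = 3,  t[2] = 9,  t[3] = 27,  t[4] = 15,  t[5] = 12,  t[6] = 3.
The sequence repeats with period 5.
(1138 - 1) mod 5 = 2, so t[1138] = t[3] = 27.

27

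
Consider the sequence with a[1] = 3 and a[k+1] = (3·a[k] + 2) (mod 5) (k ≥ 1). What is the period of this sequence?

We have a[1] = 3; a[2] = 1; a[3] = 0; a[4] = 2; a[5] = 3.
The sequence repeats with period 4.

4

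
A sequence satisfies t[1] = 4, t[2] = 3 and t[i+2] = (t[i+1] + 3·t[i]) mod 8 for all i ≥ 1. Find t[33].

7

t[1] = 4,  t[2] = 3,  t[3] = 7,  t[4] = 0,  t[5] = 5,  t[6] = 5,  t[7] = 4,  t[8] = 3.
Since (t[7], t[8]) = (t[1], t[2]) = (4, 3) (two consecutive terms determine the rest), the sequence is periodic with period 6.
So t[33] = t[1 + ((33-1) mod 6)] = t[3] = 7.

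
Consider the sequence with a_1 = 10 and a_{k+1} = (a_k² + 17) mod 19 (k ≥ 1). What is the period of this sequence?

Listing terms: a_1 = 10; a_2 = 3; a_3 = 7; a_4 = 9; a_5 = 3.
Since a_5 = a_2 = 3, the sequence is eventually periodic: after a pre-period of length 1 it cycles with period 3.

3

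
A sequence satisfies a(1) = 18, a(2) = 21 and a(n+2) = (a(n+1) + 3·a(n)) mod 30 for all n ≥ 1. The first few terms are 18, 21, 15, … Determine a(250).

Listing terms: a(1) = 18,  a(2) = 21,  a(3) = 15,  a(4) = 18,  a(5) = 3,  a(6) = 27,  a(7) = 6,  a(8) = 27,  a(9) = 15,  a(10) = 6,  a(11) = 21,  a(12) = 9,  a(13) = 12,  a(14) = 9,  a(15) = 15,  a(16) = 12,  a(17) = 27,  a(18) = 3,  a(19) = 24,  a(20) = 3,  a(21) = 15,  a(22) = 24,  a(23) = 9,  a(24) = 21,  a(25) = 18,  a(26) = 21.
The sequence repeats with period 24.
So a(250) = a(1 + ((250-1) mod 24)) = a(10) = 6.

6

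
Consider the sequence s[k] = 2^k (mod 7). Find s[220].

Listing terms: s[0] = 1; s[1] = 2; s[2] = 4; s[3] = 1.
The sequence repeats with period 3.
(220 - 0) mod 3 = 1, so s[220] = s[1] = 2.

2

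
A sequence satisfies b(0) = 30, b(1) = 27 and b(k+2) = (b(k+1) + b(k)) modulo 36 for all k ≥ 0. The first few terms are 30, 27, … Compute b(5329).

We have b(0) = 30,  b(1) = 27,  b(2) = 21,  b(3) = 12,  b(4) = 33,  b(5) = 9,  b(6) = 6,  b(7) = 15,  b(8) = 21,  b(9) = 0,  b(10) = 21,  b(11) = 21,  b(12) = 6,  b(13) = 27,  b(14) = 33,  b(15) = 24,  b(16) = 21,  b(17) = 9,  b(18) = 30,  b(19) = 3,  b(20) = 33,  b(21) = 0,  b(22) = 33,  b(23) = 33,  b(24) = 30,  b(25) = 27.
Since (b(24), b(25)) = (b(0), b(1)) = (30, 27) (two consecutive terms determine the rest), the sequence is periodic with period 24.
(5329 - 0) mod 24 = 1, so b(5329) = b(1) = 27.

27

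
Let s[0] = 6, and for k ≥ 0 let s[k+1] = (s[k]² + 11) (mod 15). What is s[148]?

We have s[0] = 6; s[1] = 2; s[2] = 0; s[3] = 11; s[4] = 12; s[5] = 5; s[6] = 6.
The sequence repeats with period 6.
(148 - 0) mod 6 = 4, so s[148] = s[4] = 12.

12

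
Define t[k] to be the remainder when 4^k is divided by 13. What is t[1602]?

We have t[1] = 4; t[2] = 3; t[3] = 12; t[4] = 9; t[5] = 10; t[6] = 1; t[7] = 4.
The sequence repeats with period 6.
(1602 - 1) mod 6 = 5, so t[1602] = t[6] = 1.

1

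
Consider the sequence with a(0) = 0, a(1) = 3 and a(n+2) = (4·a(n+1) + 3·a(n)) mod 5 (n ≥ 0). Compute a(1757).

2

a(0) = 0; a(1) = 3; a(2) = 2; a(3) = 2; a(4) = 4; a(5) = 2; a(6) = 0; a(7) = 1; a(8) = 4; a(9) = 4; a(10) = 3; a(11) = 4; a(12) = 0; a(13) = 2; a(14) = 3; a(15) = 3; a(16) = 1; a(17) = 3; a(18) = 0; a(19) = 4; a(20) = 1; a(21) = 1; a(22) = 2; a(23) = 1; a(24) = 0; a(25) = 3.
The sequence repeats with period 24.
So a(1757) = a(0 + ((1757-0) mod 24)) = a(5) = 2.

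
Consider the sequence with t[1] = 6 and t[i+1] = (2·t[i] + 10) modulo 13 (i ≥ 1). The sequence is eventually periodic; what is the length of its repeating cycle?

Computing terms: t[1] = 6; t[2] = 9; t[3] = 2; t[4] = 1; t[5] = 12; t[6] = 8; t[7] = 0; t[8] = 10; t[9] = 4; t[10] = 5; t[11] = 7; t[12] = 11; t[13] = 6.
Since t[13] = t[1] = 6, the sequence is periodic with period 12.

12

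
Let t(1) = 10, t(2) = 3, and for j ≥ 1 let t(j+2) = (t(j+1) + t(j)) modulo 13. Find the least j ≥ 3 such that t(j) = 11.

9

Listing terms: t(1) = 10, t(2) = 3, t(3) = 0, t(4) = 3, t(5) = 3, t(6) = 6, t(7) = 9, t(8) = 2, t(9) = 11, t(10) = 0, t(11) = 11, t(12) = 11, t(13) = 9, t(14) = 7, t(15) = 3, t(16) = 10, t(17) = 0, t(18) = 10, t(19) = 10, t(20) = 7, t(21) = 4, t(22) = 11, t(23) = 2, t(24) = 0, t(25) = 2, t(26) = 2, t(27) = 4, t(28) = 6, t(29) = 10, t(30) = 3.
Since (t(29), t(30)) = (t(1), t(2)) = (10, 3) (two consecutive terms determine the rest), the sequence is periodic with period 28.
The value 11 first appears (with j ≥ 3) at t(9).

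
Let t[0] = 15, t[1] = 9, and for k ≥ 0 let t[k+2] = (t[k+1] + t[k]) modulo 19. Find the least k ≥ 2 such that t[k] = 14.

We have t[0] = 15, t[1] = 9, t[2] = 5, t[3] = 14, t[4] = 0, t[5] = 14, t[6] = 14, t[7] = 9, t[8] = 4, t[9] = 13, t[10] = 17, t[11] = 11, t[12] = 9, t[13] = 1, t[14] = 10, t[15] = 11, t[16] = 2, t[17] = 13, t[18] = 15, t[19] = 9.
The sequence repeats with period 18.
The value 14 first appears (with k ≥ 2) at t[3].

3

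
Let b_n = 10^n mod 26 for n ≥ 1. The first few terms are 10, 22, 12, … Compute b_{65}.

b_1 = 10; b_2 = 22; b_3 = 12; b_4 = 16; b_5 = 4; b_6 = 14; b_7 = 10.
Since b_7 = b_1 = 10, the sequence is periodic with period 6.
(65 - 1) mod 6 = 4, so b_{65} = b_5 = 4.

4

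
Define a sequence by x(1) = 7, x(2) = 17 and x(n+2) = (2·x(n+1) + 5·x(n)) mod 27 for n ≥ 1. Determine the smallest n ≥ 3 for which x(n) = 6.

9

Computing terms: x(1) = 7, x(2) = 17, x(3) = 15, x(4) = 7, x(5) = 8, x(6) = 24, x(7) = 7, x(8) = 26, x(9) = 6, x(10) = 7, x(11) = 17.
Since (x(10), x(11)) = (x(1), x(2)) = (7, 17) (two consecutive terms determine the rest), the sequence is periodic with period 9.
The value 6 first appears (with n ≥ 3) at x(9).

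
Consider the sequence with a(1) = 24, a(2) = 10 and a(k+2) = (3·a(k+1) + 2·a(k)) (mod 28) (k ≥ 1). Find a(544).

a(1) = 24; a(2) = 10; a(3) = 22; a(4) = 2; a(5) = 22; a(6) = 14; a(7) = 2; a(8) = 6; a(9) = 22; a(10) = 22; a(11) = 26; a(12) = 10; a(13) = 26; a(14) = 14; a(15) = 10; a(16) = 2; a(17) = 26; a(18) = 26; a(19) = 18; a(20) = 22; a(21) = 18; a(22) = 14; a(23) = 22; a(24) = 10; a(25) = 18; a(26) = 18; a(27) = 6; a(28) = 26; a(29) = 6; a(30) = 14; a(31) = 26; a(32) = 22; a(33) = 6; a(34) = 6; a(35) = 2; a(36) = 18; a(37) = 2; a(38) = 14; a(39) = 18; a(40) = 26; a(41) = 2; a(42) = 2; a(43) = 10; a(44) = 6; a(45) = 10; a(46) = 14; a(47) = 6; a(48) = 18; a(49) = 10; a(50) = 10; a(51) = 22.
Since (a(50), a(51)) = (a(2), a(3)) = (10, 22) (two consecutive terms determine the rest), the sequence is eventually periodic: after a pre-period of length 1 it cycles with period 48.
For k ≥ 2, a(k) depends only on (k - 2) mod 48. (544 - 2) mod 48 = 14, so a(544) = a(16) = 2.

2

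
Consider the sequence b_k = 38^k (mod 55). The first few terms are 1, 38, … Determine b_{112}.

Listing terms: b_0 = 1,  b_1 = 38,  b_2 = 14,  b_3 = 37,  b_4 = 31,  b_5 = 23,  b_6 = 49,  b_7 = 47,  b_8 = 26,  b_9 = 53,  b_{10} = 34,  b_{11} = 27,  b_{12} = 36,  b_{13} = 48,  b_{14} = 9,  b_{15} = 12,  b_{16} = 16,  b_{17} = 3,  b_{18} = 4,  b_{19} = 42,  b_{20} = 1.
Since b_{20} = b_0 = 1, the sequence is periodic with period 20.
So b_{112} = b_{0 + ((112-0) mod 20)} = b_{12} = 36.

36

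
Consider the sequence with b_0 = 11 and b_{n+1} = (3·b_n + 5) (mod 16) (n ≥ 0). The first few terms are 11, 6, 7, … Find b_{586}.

7

Computing terms: b_0 = 11,  b_1 = 6,  b_2 = 7,  b_3 = 10,  b_4 = 3,  b_5 = 14,  b_6 = 15,  b_7 = 2,  b_8 = 11.
Since b_8 = b_0 = 11, the sequence is periodic with period 8.
So b_{586} = b_{0 + ((586-0) mod 8)} = b_2 = 7.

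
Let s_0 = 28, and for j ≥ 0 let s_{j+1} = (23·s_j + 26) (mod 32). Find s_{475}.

s_0 = 28, s_1 = 30, s_2 = 12, s_3 = 14, s_4 = 28.
Since s_4 = s_0 = 28, the sequence is periodic with period 4.
So s_{475} = s_{0 + ((475-0) mod 4)} = s_3 = 14.

14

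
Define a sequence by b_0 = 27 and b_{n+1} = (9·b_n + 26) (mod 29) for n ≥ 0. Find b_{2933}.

10

We have b_0 = 27,  b_1 = 8,  b_2 = 11,  b_3 = 9,  b_4 = 20,  b_5 = 3,  b_6 = 24,  b_7 = 10,  b_8 = 0,  b_9 = 26,  b_{10} = 28,  b_{11} = 17,  b_{12} = 5,  b_{13} = 13,  b_{14} = 27.
The sequence repeats with period 14.
So b_{2933} = b_{0 + ((2933-0) mod 14)} = b_7 = 10.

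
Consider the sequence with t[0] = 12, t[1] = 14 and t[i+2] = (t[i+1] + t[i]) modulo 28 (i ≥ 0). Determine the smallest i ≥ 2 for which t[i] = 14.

17

t[0] = 12, t[1] = 14, t[2] = 26, t[3] = 12, t[4] = 10, t[5] = 22, t[6] = 4, t[7] = 26, t[8] = 2, t[9] = 0, t[10] = 2, t[11] = 2, t[12] = 4, t[13] = 6, t[14] = 10, t[15] = 16, t[16] = 26, t[17] = 14, t[18] = 12, t[19] = 26, t[20] = 10, t[21] = 8, t[22] = 18, t[23] = 26, t[24] = 16, t[25] = 14, t[26] = 2, t[27] = 16, t[28] = 18, t[29] = 6, t[30] = 24, t[31] = 2, t[32] = 26, t[33] = 0, t[34] = 26, t[35] = 26, t[36] = 24, t[37] = 22, t[38] = 18, t[39] = 12, t[40] = 2, t[41] = 14, t[42] = 16, t[43] = 2, t[44] = 18, t[45] = 20, t[46] = 10, t[47] = 2, t[48] = 12, t[49] = 14.
The sequence repeats with period 48.
The value 14 first appears (with i ≥ 2) at t[17].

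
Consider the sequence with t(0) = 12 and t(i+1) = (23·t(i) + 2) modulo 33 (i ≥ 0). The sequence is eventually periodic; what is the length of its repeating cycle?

t(0) = 12,  t(1) = 14,  t(2) = 27,  t(3) = 29,  t(4) = 9,  t(5) = 11,  t(6) = 24,  t(7) = 26,  t(8) = 6,  t(9) = 8,  t(10) = 21,  t(11) = 23,  t(12) = 3,  t(13) = 5,  t(14) = 18,  t(15) = 20,  t(16) = 0,  t(17) = 2,  t(18) = 15,  t(19) = 17,  t(20) = 30,  t(21) = 32,  t(22) = 12.
The sequence repeats with period 22.

22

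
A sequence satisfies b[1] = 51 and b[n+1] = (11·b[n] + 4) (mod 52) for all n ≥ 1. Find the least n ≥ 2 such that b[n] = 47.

7

Listing terms: b[1] = 51; b[2] = 45; b[3] = 31; b[4] = 33; b[5] = 3; b[6] = 37; b[7] = 47; b[8] = 1; b[9] = 15; b[10] = 13; b[11] = 43; b[12] = 9; b[13] = 51.
Since b[13] = b[1] = 51, the sequence is periodic with period 12.
The value 47 first appears (with n ≥ 2) at b[7].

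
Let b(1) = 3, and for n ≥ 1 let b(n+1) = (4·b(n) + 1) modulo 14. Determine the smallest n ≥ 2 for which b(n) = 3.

We have b(1) = 3,  b(2) = 13,  b(3) = 11,  b(4) = 3.
Since b(4) = b(1) = 3, the sequence is periodic with period 3.
The value 3 next appears (with n ≥ 2) at b(4).

4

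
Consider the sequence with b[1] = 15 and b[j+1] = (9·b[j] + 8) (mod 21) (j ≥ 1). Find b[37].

b[1] = 15, b[2] = 17, b[3] = 14, b[4] = 8, b[5] = 17.
Since b[5] = b[2] = 17, the sequence is eventually periodic: after a pre-period of length 1 it cycles with period 3.
For j ≥ 2, b[j] depends only on (j - 2) mod 3. (37 - 2) mod 3 = 2, so b[37] = b[4] = 8.

8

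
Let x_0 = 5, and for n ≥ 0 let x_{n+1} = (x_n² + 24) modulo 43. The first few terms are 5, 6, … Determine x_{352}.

Computing terms: x_0 = 5; x_1 = 6; x_2 = 17; x_3 = 12; x_4 = 39; x_5 = 40; x_6 = 33; x_7 = 38; x_8 = 6.
Since x_8 = x_1 = 6, the sequence is eventually periodic: after a pre-period of length 1 it cycles with period 7.
For n ≥ 1, x_n depends only on (n - 1) mod 7. (352 - 1) mod 7 = 1, so x_{352} = x_2 = 17.

17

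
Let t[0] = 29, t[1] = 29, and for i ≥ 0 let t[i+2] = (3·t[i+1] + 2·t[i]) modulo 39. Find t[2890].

19

We have t[0] = 29,  t[1] = 29,  t[2] = 28,  t[3] = 25,  t[4] = 14,  t[5] = 14,  t[6] = 31,  t[7] = 4,  t[8] = 35,  t[9] = 35,  t[10] = 19,  t[11] = 10,  t[12] = 29,  t[13] = 29.
Since (t[12], t[13]) = (t[0], t[1]) = (29, 29) (two consecutive terms determine the rest), the sequence is periodic with period 12.
(2890 - 0) mod 12 = 10, so t[2890] = t[10] = 19.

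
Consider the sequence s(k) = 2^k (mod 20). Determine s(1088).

Computing terms: s(0) = 1, s(1) = 2, s(2) = 4, s(3) = 8, s(4) = 16, s(5) = 12, s(6) = 4.
Since s(6) = s(2) = 4, the sequence is eventually periodic: after a pre-period of length 2 it cycles with period 4.
For k ≥ 2, s(k) depends only on (k - 2) mod 4. (1088 - 2) mod 4 = 2, so s(1088) = s(4) = 16.

16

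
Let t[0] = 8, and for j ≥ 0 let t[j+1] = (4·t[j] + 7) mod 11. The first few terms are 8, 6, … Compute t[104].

3

t[0] = 8; t[1] = 6; t[2] = 9; t[3] = 10; t[4] = 3; t[5] = 8.
Since t[5] = t[0] = 8, the sequence is periodic with period 5.
So t[104] = t[0 + ((104-0) mod 5)] = t[4] = 3.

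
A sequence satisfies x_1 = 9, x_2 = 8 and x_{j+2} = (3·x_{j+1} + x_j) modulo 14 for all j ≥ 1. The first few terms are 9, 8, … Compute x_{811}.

We have x_1 = 9,  x_2 = 8,  x_3 = 5,  x_4 = 9,  x_5 = 4,  x_6 = 7,  x_7 = 11,  x_8 = 12,  x_9 = 5,  x_{10} = 13,  x_{11} = 2,  x_{12} = 5,  x_{13} = 3,  x_{14} = 0,  x_{15} = 3,  x_{16} = 9,  x_{17} = 2,  x_{18} = 1,  x_{19} = 5,  x_{20} = 2,  x_{21} = 11,  x_{22} = 7,  x_{23} = 4,  x_{24} = 5,  x_{25} = 5,  x_{26} = 6,  x_{27} = 9,  x_{28} = 5,  x_{29} = 10,  x_{30} = 7,  x_{31} = 3,  x_{32} = 2,  x_{33} = 9,  x_{34} = 1,  x_{35} = 12,  x_{36} = 9,  x_{37} = 11,  x_{38} = 0,  x_{39} = 11,  x_{40} = 5,  x_{41} = 12,  x_{42} = 13,  x_{43} = 9,  x_{44} = 12,  x_{45} = 3,  x_{46} = 7,  x_{47} = 10,  x_{48} = 9,  x_{49} = 9,  x_{50} = 8.
The sequence repeats with period 48.
(811 - 1) mod 48 = 42, so x_{811} = x_{43} = 9.

9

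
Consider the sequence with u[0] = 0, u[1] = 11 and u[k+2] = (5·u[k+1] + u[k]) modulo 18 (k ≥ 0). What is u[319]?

11

We have u[0] = 0, u[1] = 11, u[2] = 1, u[3] = 16, u[4] = 9, u[5] = 7, u[6] = 8, u[7] = 11, u[8] = 9, u[9] = 2, u[10] = 1, u[11] = 7, u[12] = 0, u[13] = 7, u[14] = 17, u[15] = 2, u[16] = 9, u[17] = 11, u[18] = 10, u[19] = 7, u[20] = 9, u[21] = 16, u[22] = 17, u[23] = 11, u[24] = 0, u[25] = 11.
Since (u[24], u[25]) = (u[0], u[1]) = (0, 11) (two consecutive terms determine the rest), the sequence is periodic with period 24.
(319 - 0) mod 24 = 7, so u[319] = u[7] = 11.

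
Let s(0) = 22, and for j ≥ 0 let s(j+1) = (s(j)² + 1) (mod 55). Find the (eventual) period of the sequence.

6

Listing terms: s(0) = 22; s(1) = 45; s(2) = 46; s(3) = 27; s(4) = 15; s(5) = 6; s(6) = 37; s(7) = 50; s(8) = 26; s(9) = 17; s(10) = 15.
Since s(10) = s(4) = 15, the sequence is eventually periodic: after a pre-period of length 4 it cycles with period 6.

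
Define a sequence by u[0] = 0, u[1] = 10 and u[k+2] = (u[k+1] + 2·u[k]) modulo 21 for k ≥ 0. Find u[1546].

u[0] = 0,  u[1] = 10,  u[2] = 10,  u[3] = 9,  u[4] = 8,  u[5] = 5,  u[6] = 0,  u[7] = 10.
Since (u[6], u[7]) = (u[0], u[1]) = (0, 10) (two consecutive terms determine the rest), the sequence is periodic with period 6.
So u[1546] = u[0 + ((1546-0) mod 6)] = u[4] = 8.

8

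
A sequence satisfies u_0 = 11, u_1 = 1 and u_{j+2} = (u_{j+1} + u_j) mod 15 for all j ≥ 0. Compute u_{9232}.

We have u_0 = 11, u_1 = 1, u_2 = 12, u_3 = 13, u_4 = 10, u_5 = 8, u_6 = 3, u_7 = 11, u_8 = 14, u_9 = 10, u_{10} = 9, u_{11} = 4, u_{12} = 13, u_{13} = 2, u_{14} = 0, u_{15} = 2, u_{16} = 2, u_{17} = 4, u_{18} = 6, u_{19} = 10, u_{20} = 1, u_{21} = 11, u_{22} = 12, u_{23} = 8, u_{24} = 5, u_{25} = 13, u_{26} = 3, u_{27} = 1, u_{28} = 4, u_{29} = 5, u_{30} = 9, u_{31} = 14, u_{32} = 8, u_{33} = 7, u_{34} = 0, u_{35} = 7, u_{36} = 7, u_{37} = 14, u_{38} = 6, u_{39} = 5, u_{40} = 11, u_{41} = 1.
The sequence repeats with period 40.
So u_{9232} = u_{0 + ((9232-0) mod 40)} = u_{32} = 8.

8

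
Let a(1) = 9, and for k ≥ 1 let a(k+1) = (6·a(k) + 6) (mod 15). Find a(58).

Listing terms: a(1) = 9; a(2) = 0; a(3) = 6; a(4) = 12; a(5) = 3; a(6) = 9.
The sequence repeats with period 5.
(58 - 1) mod 5 = 2, so a(58) = a(3) = 6.

6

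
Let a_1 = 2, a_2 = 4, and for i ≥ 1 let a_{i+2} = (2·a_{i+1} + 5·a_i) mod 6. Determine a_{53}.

a_1 = 2, a_2 = 4, a_3 = 0, a_4 = 2, a_5 = 4.
The sequence repeats with period 3.
So a_{53} = a_{1 + ((53-1) mod 3)} = a_2 = 4.

4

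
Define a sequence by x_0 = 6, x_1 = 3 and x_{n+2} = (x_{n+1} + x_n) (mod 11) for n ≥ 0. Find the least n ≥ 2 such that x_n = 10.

Computing terms: x_0 = 6,  x_1 = 3,  x_2 = 9,  x_3 = 1,  x_4 = 10,  x_5 = 0,  x_6 = 10,  x_7 = 10,  x_8 = 9,  x_9 = 8,  x_{10} = 6,  x_{11} = 3.
The sequence repeats with period 10.
The value 10 first appears (with n ≥ 2) at x_4.

4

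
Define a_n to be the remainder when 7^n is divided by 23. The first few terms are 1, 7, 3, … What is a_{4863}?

a_0 = 1, a_1 = 7, a_2 = 3, a_3 = 21, a_4 = 9, a_5 = 17, a_6 = 4, a_7 = 5, a_8 = 12, a_9 = 15, a_{10} = 13, a_{11} = 22, a_{12} = 16, a_{13} = 20, a_{14} = 2, a_{15} = 14, a_{16} = 6, a_{17} = 19, a_{18} = 18, a_{19} = 11, a_{20} = 8, a_{21} = 10, a_{22} = 1.
The sequence repeats with period 22.
(4863 - 0) mod 22 = 1, so a_{4863} = a_1 = 7.

7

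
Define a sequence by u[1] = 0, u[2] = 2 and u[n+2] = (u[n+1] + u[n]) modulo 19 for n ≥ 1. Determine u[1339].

16

u[1] = 0,  u[2] = 2,  u[3] = 2,  u[4] = 4,  u[5] = 6,  u[6] = 10,  u[7] = 16,  u[8] = 7,  u[9] = 4,  u[10] = 11,  u[11] = 15,  u[12] = 7,  u[13] = 3,  u[14] = 10,  u[15] = 13,  u[16] = 4,  u[17] = 17,  u[18] = 2,  u[19] = 0,  u[20] = 2.
Since (u[19], u[20]) = (u[1], u[2]) = (0, 2) (two consecutive terms determine the rest), the sequence is periodic with period 18.
(1339 - 1) mod 18 = 6, so u[1339] = u[7] = 16.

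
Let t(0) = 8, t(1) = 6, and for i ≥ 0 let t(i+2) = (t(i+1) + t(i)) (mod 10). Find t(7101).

6

Listing terms: t(0) = 8, t(1) = 6, t(2) = 4, t(3) = 0, t(4) = 4, t(5) = 4, t(6) = 8, t(7) = 2, t(8) = 0, t(9) = 2, t(10) = 2, t(11) = 4, t(12) = 6, t(13) = 0, t(14) = 6, t(15) = 6, t(16) = 2, t(17) = 8, t(18) = 0, t(19) = 8, t(20) = 8, t(21) = 6.
Since (t(20), t(21)) = (t(0), t(1)) = (8, 6) (two consecutive terms determine the rest), the sequence is periodic with period 20.
(7101 - 0) mod 20 = 1, so t(7101) = t(1) = 6.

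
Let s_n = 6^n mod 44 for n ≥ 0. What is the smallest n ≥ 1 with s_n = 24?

9

s_0 = 1; s_1 = 6; s_2 = 36; s_3 = 40; s_4 = 20; s_5 = 32; s_6 = 16; s_7 = 8; s_8 = 4; s_9 = 24; s_{10} = 12; s_{11} = 28; s_{12} = 36.
Since s_{12} = s_2 = 36, the sequence is eventually periodic: after a pre-period of length 2 it cycles with period 10.
The value 24 first appears (with n ≥ 1) at s_9.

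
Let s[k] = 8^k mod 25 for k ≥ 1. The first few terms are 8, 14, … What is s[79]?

Computing terms: s[1] = 8, s[2] = 14, s[3] = 12, s[4] = 21, s[5] = 18, s[6] = 19, s[7] = 2, s[8] = 16, s[9] = 3, s[10] = 24, s[11] = 17, s[12] = 11, s[13] = 13, s[14] = 4, s[15] = 7, s[16] = 6, s[17] = 23, s[18] = 9, s[19] = 22, s[20] = 1, s[21] = 8.
Since s[21] = s[1] = 8, the sequence is periodic with period 20.
(79 - 1) mod 20 = 18, so s[79] = s[19] = 22.

22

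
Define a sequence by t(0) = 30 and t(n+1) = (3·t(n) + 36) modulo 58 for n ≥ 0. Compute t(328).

22

We have t(0) = 30,  t(1) = 10,  t(2) = 8,  t(3) = 2,  t(4) = 42,  t(5) = 46,  t(6) = 0,  t(7) = 36,  t(8) = 28,  t(9) = 4,  t(10) = 48,  t(11) = 6,  t(12) = 54,  t(13) = 24,  t(14) = 50,  t(15) = 12,  t(16) = 14,  t(17) = 20,  t(18) = 38,  t(19) = 34,  t(20) = 22,  t(21) = 44,  t(22) = 52,  t(23) = 18,  t(24) = 32,  t(25) = 16,  t(26) = 26,  t(27) = 56,  t(28) = 30.
The sequence repeats with period 28.
So t(328) = t(0 + ((328-0) mod 28)) = t(20) = 22.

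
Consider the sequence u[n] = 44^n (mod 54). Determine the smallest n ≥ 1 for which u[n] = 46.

2

Listing terms: u[0] = 1,  u[1] = 44,  u[2] = 46,  u[3] = 26,  u[4] = 10,  u[5] = 8,  u[6] = 28,  u[7] = 44.
Since u[7] = u[1] = 44, the sequence is eventually periodic: after a pre-period of length 1 it cycles with period 6.
The value 46 first appears (with n ≥ 1) at u[2].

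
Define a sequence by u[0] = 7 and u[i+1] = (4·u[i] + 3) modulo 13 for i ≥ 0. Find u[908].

10

Computing terms: u[0] = 7; u[1] = 5; u[2] = 10; u[3] = 4; u[4] = 6; u[5] = 1; u[6] = 7.
Since u[6] = u[0] = 7, the sequence is periodic with period 6.
(908 - 0) mod 6 = 2, so u[908] = u[2] = 10.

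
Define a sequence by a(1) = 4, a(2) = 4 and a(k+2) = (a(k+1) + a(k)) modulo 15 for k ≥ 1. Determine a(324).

12

a(1) = 4,  a(2) = 4,  a(3) = 8,  a(4) = 12,  a(5) = 5,  a(6) = 2,  a(7) = 7,  a(8) = 9,  a(9) = 1,  a(10) = 10,  a(11) = 11,  a(12) = 6,  a(13) = 2,  a(14) = 8,  a(15) = 10,  a(16) = 3,  a(17) = 13,  a(18) = 1,  a(19) = 14,  a(20) = 0,  a(21) = 14,  a(22) = 14,  a(23) = 13,  a(24) = 12,  a(25) = 10,  a(26) = 7,  a(27) = 2,  a(28) = 9,  a(29) = 11,  a(30) = 5,  a(31) = 1,  a(32) = 6,  a(33) = 7,  a(34) = 13,  a(35) = 5,  a(36) = 3,  a(37) = 8,  a(38) = 11,  a(39) = 4,  a(40) = 0,  a(41) = 4,  a(42) = 4.
Since (a(41), a(42)) = (a(1), a(2)) = (4, 4) (two consecutive terms determine the rest), the sequence is periodic with period 40.
So a(324) = a(1 + ((324-1) mod 40)) = a(4) = 12.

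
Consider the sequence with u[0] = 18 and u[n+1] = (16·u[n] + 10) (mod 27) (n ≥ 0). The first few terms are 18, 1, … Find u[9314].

u[0] = 18, u[1] = 1, u[2] = 26, u[3] = 21, u[4] = 22, u[5] = 11, u[6] = 24, u[7] = 16, u[8] = 23, u[9] = 0, u[10] = 10, u[11] = 8, u[12] = 3, u[13] = 4, u[14] = 20, u[15] = 6, u[16] = 25, u[17] = 5, u[18] = 9, u[19] = 19, u[20] = 17, u[21] = 12, u[22] = 13, u[23] = 2, u[24] = 15, u[25] = 7, u[26] = 14, u[27] = 18.
Since u[27] = u[0] = 18, the sequence is periodic with period 27.
(9314 - 0) mod 27 = 26, so u[9314] = u[26] = 14.

14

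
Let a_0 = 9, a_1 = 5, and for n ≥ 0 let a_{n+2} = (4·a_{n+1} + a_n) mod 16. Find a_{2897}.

Listing terms: a_0 = 9; a_1 = 5; a_2 = 13; a_3 = 9; a_4 = 1; a_5 = 13; a_6 = 5; a_7 = 1; a_8 = 9; a_9 = 5.
The sequence repeats with period 8.
(2897 - 0) mod 8 = 1, so a_{2897} = a_1 = 5.

5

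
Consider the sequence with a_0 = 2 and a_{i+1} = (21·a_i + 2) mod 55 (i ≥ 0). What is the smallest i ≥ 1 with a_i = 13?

8

Computing terms: a_0 = 2; a_1 = 44; a_2 = 46; a_3 = 33; a_4 = 35; a_5 = 22; a_6 = 24; a_7 = 11; a_8 = 13; a_9 = 0; a_{10} = 2.
Since a_{10} = a_0 = 2, the sequence is periodic with period 10.
The value 13 first appears (with i ≥ 1) at a_8.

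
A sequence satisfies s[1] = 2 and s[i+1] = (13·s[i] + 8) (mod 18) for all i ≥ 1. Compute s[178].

s[1] = 2, s[2] = 16, s[3] = 0, s[4] = 8, s[5] = 4, s[6] = 6, s[7] = 14, s[8] = 10, s[9] = 12, s[10] = 2.
Since s[10] = s[1] = 2, the sequence is periodic with period 9.
(178 - 1) mod 9 = 6, so s[178] = s[7] = 14.

14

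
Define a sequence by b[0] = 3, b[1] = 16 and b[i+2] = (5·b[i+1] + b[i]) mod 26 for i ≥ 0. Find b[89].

25

Computing terms: b[0] = 3,  b[1] = 16,  b[2] = 5,  b[3] = 15,  b[4] = 2,  b[5] = 25,  b[6] = 23,  b[7] = 10,  b[8] = 21,  b[9] = 11,  b[10] = 24,  b[11] = 1,  b[12] = 3,  b[13] = 16.
The sequence repeats with period 12.
So b[89] = b[0 + ((89-0) mod 12)] = b[5] = 25.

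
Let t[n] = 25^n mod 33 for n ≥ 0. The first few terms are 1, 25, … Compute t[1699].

4

Listing terms: t[0] = 1,  t[1] = 25,  t[2] = 31,  t[3] = 16,  t[4] = 4,  t[5] = 1.
Since t[5] = t[0] = 1, the sequence is periodic with period 5.
So t[1699] = t[0 + ((1699-0) mod 5)] = t[4] = 4.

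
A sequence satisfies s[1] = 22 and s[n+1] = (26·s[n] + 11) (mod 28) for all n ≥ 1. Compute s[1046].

9

s[1] = 22, s[2] = 23, s[3] = 21, s[4] = 25, s[5] = 17, s[6] = 5, s[7] = 1, s[8] = 9, s[9] = 21.
Since s[9] = s[3] = 21, the sequence is eventually periodic: after a pre-period of length 2 it cycles with period 6.
For n ≥ 3, s[n] depends only on (n - 3) mod 6. (1046 - 3) mod 6 = 5, so s[1046] = s[8] = 9.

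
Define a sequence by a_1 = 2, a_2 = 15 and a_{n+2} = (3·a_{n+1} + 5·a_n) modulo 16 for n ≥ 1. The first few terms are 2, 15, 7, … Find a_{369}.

a_1 = 2, a_2 = 15, a_3 = 7, a_4 = 0, a_5 = 3, a_6 = 9, a_7 = 10, a_8 = 11, a_9 = 3, a_{10} = 0, a_{11} = 15, a_{12} = 13, a_{13} = 2, a_{14} = 7, a_{15} = 15, a_{16} = 0, a_{17} = 11, a_{18} = 1, a_{19} = 10, a_{20} = 3, a_{21} = 11, a_{22} = 0, a_{23} = 7, a_{24} = 5, a_{25} = 2, a_{26} = 15.
The sequence repeats with period 24.
So a_{369} = a_{1 + ((369-1) mod 24)} = a_9 = 3.

3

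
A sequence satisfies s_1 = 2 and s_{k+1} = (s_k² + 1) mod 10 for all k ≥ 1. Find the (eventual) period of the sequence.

We have s_1 = 2, s_2 = 5, s_3 = 6, s_4 = 7, s_5 = 0, s_6 = 1, s_7 = 2.
The sequence repeats with period 6.

6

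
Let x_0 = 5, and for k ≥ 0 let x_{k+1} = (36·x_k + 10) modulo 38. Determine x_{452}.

10

Listing terms: x_0 = 5; x_1 = 0; x_2 = 10; x_3 = 28; x_4 = 30; x_5 = 26; x_6 = 34; x_7 = 18; x_8 = 12; x_9 = 24; x_{10} = 0.
Since x_{10} = x_1 = 0, the sequence is eventually periodic: after a pre-period of length 1 it cycles with period 9.
For k ≥ 1, x_k depends only on (k - 1) mod 9. (452 - 1) mod 9 = 1, so x_{452} = x_2 = 10.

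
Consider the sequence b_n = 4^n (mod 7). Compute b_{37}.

4

Computing terms: b_0 = 1; b_1 = 4; b_2 = 2; b_3 = 1.
Since b_3 = b_0 = 1, the sequence is periodic with period 3.
So b_{37} = b_{0 + ((37-0) mod 3)} = b_1 = 4.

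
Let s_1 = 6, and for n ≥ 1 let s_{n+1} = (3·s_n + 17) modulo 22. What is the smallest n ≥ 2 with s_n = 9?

4

We have s_1 = 6,  s_2 = 13,  s_3 = 12,  s_4 = 9,  s_5 = 0,  s_6 = 17,  s_7 = 2,  s_8 = 1,  s_9 = 20,  s_{10} = 11,  s_{11} = 6.
The sequence repeats with period 10.
The value 9 first appears (with n ≥ 2) at s_4.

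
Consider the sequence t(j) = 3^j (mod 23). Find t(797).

We have t(1) = 3; t(2) = 9; t(3) = 4; t(4) = 12; t(5) = 13; t(6) = 16; t(7) = 2; t(8) = 6; t(9) = 18; t(10) = 8; t(11) = 1; t(12) = 3.
Since t(12) = t(1) = 3, the sequence is periodic with period 11.
So t(797) = t(1 + ((797-1) mod 11)) = t(5) = 13.

13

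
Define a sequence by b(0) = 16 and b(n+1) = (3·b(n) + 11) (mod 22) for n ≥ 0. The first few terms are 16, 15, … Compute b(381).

15

b(0) = 16, b(1) = 15, b(2) = 12, b(3) = 3, b(4) = 20, b(5) = 5, b(6) = 4, b(7) = 1, b(8) = 14, b(9) = 9, b(10) = 16.
Since b(10) = b(0) = 16, the sequence is periodic with period 10.
(381 - 0) mod 10 = 1, so b(381) = b(1) = 15.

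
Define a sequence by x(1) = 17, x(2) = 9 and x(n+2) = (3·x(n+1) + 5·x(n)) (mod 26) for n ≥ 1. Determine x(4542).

20

Listing terms: x(1) = 17,  x(2) = 9,  x(3) = 8,  x(4) = 17,  x(5) = 13,  x(6) = 20,  x(7) = 21,  x(8) = 7,  x(9) = 22,  x(10) = 23,  x(11) = 23,  x(12) = 2,  x(13) = 17,  x(14) = 9.
Since (x(13), x(14)) = (x(1), x(2)) = (17, 9) (two consecutive terms determine the rest), the sequence is periodic with period 12.
(4542 - 1) mod 12 = 5, so x(4542) = x(6) = 20.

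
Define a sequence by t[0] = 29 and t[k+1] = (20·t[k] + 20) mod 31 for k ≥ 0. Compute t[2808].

15

Computing terms: t[0] = 29; t[1] = 11; t[2] = 23; t[3] = 15; t[4] = 10; t[5] = 3; t[6] = 18; t[7] = 8; t[8] = 25; t[9] = 24; t[10] = 4; t[11] = 7; t[12] = 5; t[13] = 27; t[14] = 2; t[15] = 29.
The sequence repeats with period 15.
(2808 - 0) mod 15 = 3, so t[2808] = t[3] = 15.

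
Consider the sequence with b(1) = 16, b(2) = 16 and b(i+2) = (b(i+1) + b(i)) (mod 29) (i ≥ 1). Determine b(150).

10

We have b(1) = 16, b(2) = 16, b(3) = 3, b(4) = 19, b(5) = 22, b(6) = 12, b(7) = 5, b(8) = 17, b(9) = 22, b(10) = 10, b(11) = 3, b(12) = 13, b(13) = 16, b(14) = 0, b(15) = 16, b(16) = 16.
The sequence repeats with period 14.
(150 - 1) mod 14 = 9, so b(150) = b(10) = 10.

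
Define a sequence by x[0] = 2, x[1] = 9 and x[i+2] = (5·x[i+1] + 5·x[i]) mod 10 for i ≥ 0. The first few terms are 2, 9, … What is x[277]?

x[0] = 2; x[1] = 9; x[2] = 5; x[3] = 0; x[4] = 5; x[5] = 5; x[6] = 0.
Since (x[5], x[6]) = (x[2], x[3]) = (5, 0) (two consecutive terms determine the rest), the sequence is eventually periodic: after a pre-period of length 2 it cycles with period 3.
For i ≥ 2, x[i] depends only on (i - 2) mod 3. (277 - 2) mod 3 = 2, so x[277] = x[4] = 5.

5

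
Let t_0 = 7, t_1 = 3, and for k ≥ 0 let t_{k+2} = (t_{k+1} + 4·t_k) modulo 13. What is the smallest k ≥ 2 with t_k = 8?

We have t_0 = 7,  t_1 = 3,  t_2 = 5,  t_3 = 4,  t_4 = 11,  t_5 = 1,  t_6 = 6,  t_7 = 10,  t_8 = 8,  t_9 = 9,  t_{10} = 2,  t_{11} = 12,  t_{12} = 7,  t_{13} = 3.
Since (t_{12}, t_{13}) = (t_0, t_1) = (7, 3) (two consecutive terms determine the rest), the sequence is periodic with period 12.
The value 8 first appears (with k ≥ 2) at t_8.

8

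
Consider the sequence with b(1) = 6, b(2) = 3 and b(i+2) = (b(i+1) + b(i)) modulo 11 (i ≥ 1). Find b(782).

3

b(1) = 6; b(2) = 3; b(3) = 9; b(4) = 1; b(5) = 10; b(6) = 0; b(7) = 10; b(8) = 10; b(9) = 9; b(10) = 8; b(11) = 6; b(12) = 3.
The sequence repeats with period 10.
(782 - 1) mod 10 = 1, so b(782) = b(2) = 3.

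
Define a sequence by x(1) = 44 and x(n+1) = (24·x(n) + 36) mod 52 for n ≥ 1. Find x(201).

Listing terms: x(1) = 44; x(2) = 0; x(3) = 36; x(4) = 16; x(5) = 4; x(6) = 28; x(7) = 32; x(8) = 24; x(9) = 40; x(10) = 8; x(11) = 20; x(12) = 48; x(13) = 44.
The sequence repeats with period 12.
So x(201) = x(1 + ((201-1) mod 12)) = x(9) = 40.

40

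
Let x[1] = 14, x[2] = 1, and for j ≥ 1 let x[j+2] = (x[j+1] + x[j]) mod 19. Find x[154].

5

x[1] = 14, x[2] = 1, x[3] = 15, x[4] = 16, x[5] = 12, x[6] = 9, x[7] = 2, x[8] = 11, x[9] = 13, x[10] = 5, x[11] = 18, x[12] = 4, x[13] = 3, x[14] = 7, x[15] = 10, x[16] = 17, x[17] = 8, x[18] = 6, x[19] = 14, x[20] = 1.
The sequence repeats with period 18.
(154 - 1) mod 18 = 9, so x[154] = x[10] = 5.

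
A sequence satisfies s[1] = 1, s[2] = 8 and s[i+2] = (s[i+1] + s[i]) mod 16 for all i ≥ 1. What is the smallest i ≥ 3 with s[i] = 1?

Listing terms: s[1] = 1, s[2] = 8, s[3] = 9, s[4] = 1, s[5] = 10, s[6] = 11, s[7] = 5, s[8] = 0, s[9] = 5, s[10] = 5, s[11] = 10, s[12] = 15, s[13] = 9, s[14] = 8, s[15] = 1, s[16] = 9, s[17] = 10, s[18] = 3, s[19] = 13, s[20] = 0, s[21] = 13, s[22] = 13, s[23] = 10, s[24] = 7, s[25] = 1, s[26] = 8.
Since (s[25], s[26]) = (s[1], s[2]) = (1, 8) (two consecutive terms determine the rest), the sequence is periodic with period 24.
The value 1 first appears (with i ≥ 3) at s[4].

4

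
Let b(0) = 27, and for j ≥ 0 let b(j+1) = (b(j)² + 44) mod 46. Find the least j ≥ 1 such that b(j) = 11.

Computing terms: b(0) = 27; b(1) = 37; b(2) = 33; b(3) = 29; b(4) = 11; b(5) = 27.
The sequence repeats with period 5.
The value 11 first appears (with j ≥ 1) at b(4).

4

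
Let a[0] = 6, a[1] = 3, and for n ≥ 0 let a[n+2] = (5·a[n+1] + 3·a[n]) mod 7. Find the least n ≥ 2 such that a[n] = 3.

4

a[0] = 6; a[1] = 3; a[2] = 5; a[3] = 6; a[4] = 3.
The sequence repeats with period 3.
The value 3 next appears (with n ≥ 2) at a[4].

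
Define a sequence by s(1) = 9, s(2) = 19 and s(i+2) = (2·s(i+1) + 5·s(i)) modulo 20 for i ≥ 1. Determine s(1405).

Listing terms: s(1) = 9,  s(2) = 19,  s(3) = 3,  s(4) = 1,  s(5) = 17,  s(6) = 19,  s(7) = 3.
Since (s(6), s(7)) = (s(2), s(3)) = (19, 3) (two consecutive terms determine the rest), the sequence is eventually periodic: after a pre-period of length 1 it cycles with period 4.
For i ≥ 2, s(i) depends only on (i - 2) mod 4. (1405 - 2) mod 4 = 3, so s(1405) = s(5) = 17.

17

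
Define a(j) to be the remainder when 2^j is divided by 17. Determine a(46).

13

We have a(0) = 1,  a(1) = 2,  a(2) = 4,  a(3) = 8,  a(4) = 16,  a(5) = 15,  a(6) = 13,  a(7) = 9,  a(8) = 1.
The sequence repeats with period 8.
So a(46) = a(0 + ((46-0) mod 8)) = a(6) = 13.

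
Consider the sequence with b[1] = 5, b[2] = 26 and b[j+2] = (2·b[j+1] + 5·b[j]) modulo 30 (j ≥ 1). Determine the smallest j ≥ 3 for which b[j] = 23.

5

Listing terms: b[1] = 5,  b[2] = 26,  b[3] = 17,  b[4] = 14,  b[5] = 23,  b[6] = 26,  b[7] = 17.
Since (b[6], b[7]) = (b[2], b[3]) = (26, 17) (two consecutive terms determine the rest), the sequence is eventually periodic: after a pre-period of length 1 it cycles with period 4.
The value 23 first appears (with j ≥ 3) at b[5].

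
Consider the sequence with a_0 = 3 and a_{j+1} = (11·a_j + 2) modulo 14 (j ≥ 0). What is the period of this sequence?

Listing terms: a_0 = 3, a_1 = 7, a_2 = 9, a_3 = 3.
The sequence repeats with period 3.

3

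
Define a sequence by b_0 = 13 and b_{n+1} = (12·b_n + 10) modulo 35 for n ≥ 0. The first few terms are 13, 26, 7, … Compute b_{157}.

b_0 = 13,  b_1 = 26,  b_2 = 7,  b_3 = 24,  b_4 = 18,  b_5 = 16,  b_6 = 27,  b_7 = 19,  b_8 = 28,  b_9 = 31,  b_{10} = 32,  b_{11} = 9,  b_{12} = 13.
The sequence repeats with period 12.
So b_{157} = b_{0 + ((157-0) mod 12)} = b_1 = 26.

26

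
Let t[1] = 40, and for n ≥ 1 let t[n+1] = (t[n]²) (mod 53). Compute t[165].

44

t[1] = 40, t[2] = 10, t[3] = 47, t[4] = 36, t[5] = 24, t[6] = 46, t[7] = 49, t[8] = 16, t[9] = 44, t[10] = 28, t[11] = 42, t[12] = 15, t[13] = 13, t[14] = 10.
Since t[14] = t[2] = 10, the sequence is eventually periodic: after a pre-period of length 1 it cycles with period 12.
For n ≥ 2, t[n] depends only on (n - 2) mod 12. (165 - 2) mod 12 = 7, so t[165] = t[9] = 44.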